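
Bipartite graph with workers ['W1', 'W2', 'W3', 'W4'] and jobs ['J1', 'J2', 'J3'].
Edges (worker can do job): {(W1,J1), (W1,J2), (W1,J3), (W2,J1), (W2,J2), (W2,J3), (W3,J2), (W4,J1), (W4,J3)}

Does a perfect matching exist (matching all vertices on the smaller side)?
Yes, perfect matching exists (size 3)

Perfect matching: {(W1,J3), (W3,J2), (W4,J1)}
All 3 vertices on the smaller side are matched.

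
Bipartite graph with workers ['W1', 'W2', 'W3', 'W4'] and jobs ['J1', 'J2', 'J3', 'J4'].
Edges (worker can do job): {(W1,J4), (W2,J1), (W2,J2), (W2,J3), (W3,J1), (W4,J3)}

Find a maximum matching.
Matching: {(W1,J4), (W2,J2), (W3,J1), (W4,J3)}

Maximum matching (size 4):
  W1 → J4
  W2 → J2
  W3 → J1
  W4 → J3

Each worker is assigned to at most one job, and each job to at most one worker.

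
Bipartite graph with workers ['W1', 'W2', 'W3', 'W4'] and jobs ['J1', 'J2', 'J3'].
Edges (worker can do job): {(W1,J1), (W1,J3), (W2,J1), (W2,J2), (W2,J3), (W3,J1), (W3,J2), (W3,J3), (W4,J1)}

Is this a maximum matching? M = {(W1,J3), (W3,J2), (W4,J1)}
Yes, size 3 is maximum

Proposed matching has size 3.
Maximum matching size for this graph: 3.

This is a maximum matching.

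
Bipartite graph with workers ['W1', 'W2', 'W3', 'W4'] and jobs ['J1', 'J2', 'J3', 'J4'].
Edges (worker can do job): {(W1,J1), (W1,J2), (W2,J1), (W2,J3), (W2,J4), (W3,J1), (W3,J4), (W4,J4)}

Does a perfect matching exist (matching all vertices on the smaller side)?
Yes, perfect matching exists (size 4)

Perfect matching: {(W1,J2), (W2,J3), (W3,J1), (W4,J4)}
All 4 vertices on the smaller side are matched.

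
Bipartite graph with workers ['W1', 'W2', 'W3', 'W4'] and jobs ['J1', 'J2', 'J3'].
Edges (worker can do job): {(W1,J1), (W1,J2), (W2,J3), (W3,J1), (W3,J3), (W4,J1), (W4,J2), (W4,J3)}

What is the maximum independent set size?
Maximum independent set = 4

By König's theorem:
- Min vertex cover = Max matching = 3
- Max independent set = Total vertices - Min vertex cover
- Max independent set = 7 - 3 = 4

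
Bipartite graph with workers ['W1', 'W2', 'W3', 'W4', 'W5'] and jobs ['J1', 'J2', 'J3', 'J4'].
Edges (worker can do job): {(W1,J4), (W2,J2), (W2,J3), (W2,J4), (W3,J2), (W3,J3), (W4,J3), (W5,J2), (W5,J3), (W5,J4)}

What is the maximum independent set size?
Maximum independent set = 6

By König's theorem:
- Min vertex cover = Max matching = 3
- Max independent set = Total vertices - Min vertex cover
- Max independent set = 9 - 3 = 6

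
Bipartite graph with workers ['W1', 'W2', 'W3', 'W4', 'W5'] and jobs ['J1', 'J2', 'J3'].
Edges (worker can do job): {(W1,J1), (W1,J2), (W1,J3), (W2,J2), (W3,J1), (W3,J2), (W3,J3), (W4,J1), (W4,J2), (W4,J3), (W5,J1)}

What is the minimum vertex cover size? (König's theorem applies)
Minimum vertex cover size = 3

By König's theorem: in bipartite graphs,
min vertex cover = max matching = 3

Maximum matching has size 3, so minimum vertex cover also has size 3.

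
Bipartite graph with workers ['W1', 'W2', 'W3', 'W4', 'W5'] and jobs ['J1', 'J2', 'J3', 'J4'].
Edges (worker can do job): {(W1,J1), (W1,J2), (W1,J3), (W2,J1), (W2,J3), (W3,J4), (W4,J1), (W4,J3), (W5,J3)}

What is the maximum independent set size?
Maximum independent set = 5

By König's theorem:
- Min vertex cover = Max matching = 4
- Max independent set = Total vertices - Min vertex cover
- Max independent set = 9 - 4 = 5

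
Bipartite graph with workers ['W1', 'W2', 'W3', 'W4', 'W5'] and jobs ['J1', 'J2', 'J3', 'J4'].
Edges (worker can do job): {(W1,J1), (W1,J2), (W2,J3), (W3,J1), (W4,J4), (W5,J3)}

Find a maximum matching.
Matching: {(W1,J2), (W3,J1), (W4,J4), (W5,J3)}

Maximum matching (size 4):
  W1 → J2
  W3 → J1
  W4 → J4
  W5 → J3

Each worker is assigned to at most one job, and each job to at most one worker.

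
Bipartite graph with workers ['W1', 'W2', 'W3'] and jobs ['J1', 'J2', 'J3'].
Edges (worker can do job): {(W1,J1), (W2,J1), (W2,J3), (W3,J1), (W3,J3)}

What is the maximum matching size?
Maximum matching size = 2

Maximum matching: {(W1,J1), (W3,J3)}
Size: 2

This assigns 2 workers to 2 distinct jobs.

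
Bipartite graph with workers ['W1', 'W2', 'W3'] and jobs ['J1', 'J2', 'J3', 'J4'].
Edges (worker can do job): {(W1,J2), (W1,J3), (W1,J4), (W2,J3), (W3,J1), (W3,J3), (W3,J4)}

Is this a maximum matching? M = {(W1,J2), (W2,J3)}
No, size 2 is not maximum

Proposed matching has size 2.
Maximum matching size for this graph: 3.

This is NOT maximum - can be improved to size 3.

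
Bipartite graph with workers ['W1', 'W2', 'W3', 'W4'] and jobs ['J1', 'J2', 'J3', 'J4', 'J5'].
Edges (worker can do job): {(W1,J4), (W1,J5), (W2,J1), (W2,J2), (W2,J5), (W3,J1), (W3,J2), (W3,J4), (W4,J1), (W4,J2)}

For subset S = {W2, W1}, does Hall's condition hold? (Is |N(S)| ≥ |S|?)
Yes: |N(S)| = 4, |S| = 2

Subset S = {W2, W1}
Neighbors N(S) = {J1, J2, J4, J5}

|N(S)| = 4, |S| = 2
Hall's condition: |N(S)| ≥ |S| is satisfied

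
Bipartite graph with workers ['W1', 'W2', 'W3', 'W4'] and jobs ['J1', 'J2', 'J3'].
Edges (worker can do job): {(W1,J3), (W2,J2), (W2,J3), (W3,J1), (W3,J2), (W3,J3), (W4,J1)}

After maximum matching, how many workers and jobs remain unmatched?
Unmatched: 1 workers, 0 jobs

Maximum matching size: 3
Workers: 4 total, 3 matched, 1 unmatched
Jobs: 3 total, 3 matched, 0 unmatched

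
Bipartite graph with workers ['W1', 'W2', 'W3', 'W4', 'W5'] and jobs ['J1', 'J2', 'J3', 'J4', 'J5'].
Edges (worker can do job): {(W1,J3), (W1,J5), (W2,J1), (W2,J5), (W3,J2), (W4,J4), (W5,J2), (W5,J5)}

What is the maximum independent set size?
Maximum independent set = 5

By König's theorem:
- Min vertex cover = Max matching = 5
- Max independent set = Total vertices - Min vertex cover
- Max independent set = 10 - 5 = 5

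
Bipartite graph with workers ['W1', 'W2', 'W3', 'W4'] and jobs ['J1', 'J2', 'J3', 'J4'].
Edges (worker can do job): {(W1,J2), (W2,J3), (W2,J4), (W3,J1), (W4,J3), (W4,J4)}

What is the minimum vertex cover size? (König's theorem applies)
Minimum vertex cover size = 4

By König's theorem: in bipartite graphs,
min vertex cover = max matching = 4

Maximum matching has size 4, so minimum vertex cover also has size 4.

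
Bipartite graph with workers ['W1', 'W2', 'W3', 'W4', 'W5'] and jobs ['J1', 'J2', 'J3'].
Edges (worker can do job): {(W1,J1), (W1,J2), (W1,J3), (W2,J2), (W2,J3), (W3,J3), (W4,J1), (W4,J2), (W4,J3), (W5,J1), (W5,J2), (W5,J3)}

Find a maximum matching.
Matching: {(W3,J3), (W4,J2), (W5,J1)}

Maximum matching (size 3):
  W3 → J3
  W4 → J2
  W5 → J1

Each worker is assigned to at most one job, and each job to at most one worker.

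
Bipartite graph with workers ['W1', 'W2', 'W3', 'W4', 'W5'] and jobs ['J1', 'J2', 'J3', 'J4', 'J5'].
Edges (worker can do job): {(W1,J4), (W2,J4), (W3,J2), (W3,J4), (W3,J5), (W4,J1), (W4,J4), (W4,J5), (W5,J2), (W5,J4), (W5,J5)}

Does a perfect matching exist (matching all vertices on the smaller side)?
No, maximum matching has size 4 < 5

Maximum matching has size 4, need 5 for perfect matching.
Unmatched workers: ['W2']
Unmatched jobs: ['J3']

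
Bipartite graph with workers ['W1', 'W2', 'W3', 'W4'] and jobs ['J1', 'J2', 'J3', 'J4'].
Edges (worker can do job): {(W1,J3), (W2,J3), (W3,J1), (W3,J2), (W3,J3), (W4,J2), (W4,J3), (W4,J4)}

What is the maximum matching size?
Maximum matching size = 3

Maximum matching: {(W1,J3), (W3,J1), (W4,J4)}
Size: 3

This assigns 3 workers to 3 distinct jobs.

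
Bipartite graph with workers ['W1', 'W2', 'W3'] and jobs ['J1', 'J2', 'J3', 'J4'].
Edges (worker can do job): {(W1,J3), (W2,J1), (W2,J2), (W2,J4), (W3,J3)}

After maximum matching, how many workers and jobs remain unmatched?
Unmatched: 1 workers, 2 jobs

Maximum matching size: 2
Workers: 3 total, 2 matched, 1 unmatched
Jobs: 4 total, 2 matched, 2 unmatched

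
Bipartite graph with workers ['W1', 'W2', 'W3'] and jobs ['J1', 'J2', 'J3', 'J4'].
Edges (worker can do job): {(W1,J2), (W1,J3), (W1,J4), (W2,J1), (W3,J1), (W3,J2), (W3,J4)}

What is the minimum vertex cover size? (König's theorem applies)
Minimum vertex cover size = 3

By König's theorem: in bipartite graphs,
min vertex cover = max matching = 3

Maximum matching has size 3, so minimum vertex cover also has size 3.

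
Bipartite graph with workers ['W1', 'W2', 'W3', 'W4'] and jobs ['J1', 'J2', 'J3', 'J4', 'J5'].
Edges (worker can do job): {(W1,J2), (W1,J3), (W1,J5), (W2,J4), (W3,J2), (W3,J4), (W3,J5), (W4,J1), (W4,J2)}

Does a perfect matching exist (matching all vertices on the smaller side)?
Yes, perfect matching exists (size 4)

Perfect matching: {(W1,J3), (W2,J4), (W3,J5), (W4,J2)}
All 4 vertices on the smaller side are matched.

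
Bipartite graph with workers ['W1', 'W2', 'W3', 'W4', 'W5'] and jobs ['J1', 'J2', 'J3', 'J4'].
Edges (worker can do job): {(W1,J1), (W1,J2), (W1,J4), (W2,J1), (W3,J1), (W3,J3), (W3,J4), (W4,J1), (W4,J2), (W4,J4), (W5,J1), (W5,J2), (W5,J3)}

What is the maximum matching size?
Maximum matching size = 4

Maximum matching: {(W1,J2), (W3,J3), (W4,J4), (W5,J1)}
Size: 4

This assigns 4 workers to 4 distinct jobs.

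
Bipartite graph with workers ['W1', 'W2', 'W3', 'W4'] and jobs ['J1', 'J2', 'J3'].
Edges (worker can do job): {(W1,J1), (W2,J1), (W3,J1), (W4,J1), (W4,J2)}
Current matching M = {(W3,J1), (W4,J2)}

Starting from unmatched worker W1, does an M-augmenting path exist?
No augmenting path from W1

Alternating search from W1 reaches jobs: {J1}.
Every reachable job is already matched in M, and following those matched edges back to workers exposes no further unvisited jobs.
No M-augmenting path from W1 exists.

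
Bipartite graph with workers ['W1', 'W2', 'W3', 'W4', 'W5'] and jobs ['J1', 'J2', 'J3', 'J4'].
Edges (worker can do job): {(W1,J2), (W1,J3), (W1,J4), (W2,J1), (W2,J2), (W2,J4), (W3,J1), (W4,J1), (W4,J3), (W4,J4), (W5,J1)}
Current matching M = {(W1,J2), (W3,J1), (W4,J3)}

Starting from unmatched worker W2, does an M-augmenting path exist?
Yes: W2 → J2 → W1 → J4

An M-augmenting path alternates non-matching / matching edges, starting and ending at unmatched vertices.
Path: W2 → J2 → W1 → J4
(J4 is unmatched in M, so the path is augmenting.)
Flipping edges along this path would increase |M| from 3 to 4.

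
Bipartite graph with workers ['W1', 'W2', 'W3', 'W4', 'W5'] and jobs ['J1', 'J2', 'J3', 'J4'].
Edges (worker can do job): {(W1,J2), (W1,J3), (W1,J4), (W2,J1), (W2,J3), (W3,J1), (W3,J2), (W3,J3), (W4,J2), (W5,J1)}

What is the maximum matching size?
Maximum matching size = 4

Maximum matching: {(W1,J4), (W2,J3), (W3,J1), (W4,J2)}
Size: 4

This assigns 4 workers to 4 distinct jobs.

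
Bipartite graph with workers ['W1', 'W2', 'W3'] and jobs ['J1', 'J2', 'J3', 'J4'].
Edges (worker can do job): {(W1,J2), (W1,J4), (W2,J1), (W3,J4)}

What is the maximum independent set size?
Maximum independent set = 4

By König's theorem:
- Min vertex cover = Max matching = 3
- Max independent set = Total vertices - Min vertex cover
- Max independent set = 7 - 3 = 4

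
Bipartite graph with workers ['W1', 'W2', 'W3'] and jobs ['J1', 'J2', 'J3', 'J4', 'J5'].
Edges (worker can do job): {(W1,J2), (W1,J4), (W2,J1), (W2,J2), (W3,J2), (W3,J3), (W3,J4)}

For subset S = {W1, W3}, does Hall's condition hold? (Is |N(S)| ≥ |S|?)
Yes: |N(S)| = 3, |S| = 2

Subset S = {W1, W3}
Neighbors N(S) = {J2, J3, J4}

|N(S)| = 3, |S| = 2
Hall's condition: |N(S)| ≥ |S| is satisfied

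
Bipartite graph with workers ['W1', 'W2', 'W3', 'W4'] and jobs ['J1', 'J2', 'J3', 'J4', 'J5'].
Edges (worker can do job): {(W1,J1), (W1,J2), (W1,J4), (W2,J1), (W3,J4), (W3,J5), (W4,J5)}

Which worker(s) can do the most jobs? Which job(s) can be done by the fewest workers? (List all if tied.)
Most versatile: W1 (3 jobs); Least covered: J3 (0 workers)

Worker degrees (jobs they can do): W1:3, W2:1, W3:2, W4:1
Job degrees (workers who can do it): J1:2, J2:1, J3:0, J4:2, J5:2

Maximum worker degree is 3, achieved by: W1
Minimum job degree is 0, achieved by: J3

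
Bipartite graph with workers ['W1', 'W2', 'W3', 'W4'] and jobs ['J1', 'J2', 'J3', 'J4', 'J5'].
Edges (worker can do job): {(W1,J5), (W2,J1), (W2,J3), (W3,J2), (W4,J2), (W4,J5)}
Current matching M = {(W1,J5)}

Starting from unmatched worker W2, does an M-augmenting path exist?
Yes: W2 → J3

An M-augmenting path alternates non-matching / matching edges, starting and ending at unmatched vertices.
Path: W2 → J3
(J3 is unmatched in M, so the path is augmenting.)
Flipping edges along this path would increase |M| from 1 to 2.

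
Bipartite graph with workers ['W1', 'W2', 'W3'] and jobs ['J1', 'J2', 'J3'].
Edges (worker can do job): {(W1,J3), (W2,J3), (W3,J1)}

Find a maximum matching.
Matching: {(W1,J3), (W3,J1)}

Maximum matching (size 2):
  W1 → J3
  W3 → J1

Each worker is assigned to at most one job, and each job to at most one worker.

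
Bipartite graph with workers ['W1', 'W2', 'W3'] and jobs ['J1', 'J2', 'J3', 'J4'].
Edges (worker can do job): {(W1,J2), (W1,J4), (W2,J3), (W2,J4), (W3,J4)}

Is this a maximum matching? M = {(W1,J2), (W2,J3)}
No, size 2 is not maximum

Proposed matching has size 2.
Maximum matching size for this graph: 3.

This is NOT maximum - can be improved to size 3.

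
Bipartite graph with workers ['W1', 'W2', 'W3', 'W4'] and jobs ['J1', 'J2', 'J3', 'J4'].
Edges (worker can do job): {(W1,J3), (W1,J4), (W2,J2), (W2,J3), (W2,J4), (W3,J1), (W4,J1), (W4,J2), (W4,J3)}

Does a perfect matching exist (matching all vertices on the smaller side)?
Yes, perfect matching exists (size 4)

Perfect matching: {(W1,J4), (W2,J3), (W3,J1), (W4,J2)}
All 4 vertices on the smaller side are matched.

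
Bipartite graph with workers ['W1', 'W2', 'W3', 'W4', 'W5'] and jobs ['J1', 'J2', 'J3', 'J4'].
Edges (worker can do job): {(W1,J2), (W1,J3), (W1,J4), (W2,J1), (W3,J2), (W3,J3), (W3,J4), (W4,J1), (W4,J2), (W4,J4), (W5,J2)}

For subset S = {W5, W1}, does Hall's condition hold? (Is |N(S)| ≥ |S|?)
Yes: |N(S)| = 3, |S| = 2

Subset S = {W5, W1}
Neighbors N(S) = {J2, J3, J4}

|N(S)| = 3, |S| = 2
Hall's condition: |N(S)| ≥ |S| is satisfied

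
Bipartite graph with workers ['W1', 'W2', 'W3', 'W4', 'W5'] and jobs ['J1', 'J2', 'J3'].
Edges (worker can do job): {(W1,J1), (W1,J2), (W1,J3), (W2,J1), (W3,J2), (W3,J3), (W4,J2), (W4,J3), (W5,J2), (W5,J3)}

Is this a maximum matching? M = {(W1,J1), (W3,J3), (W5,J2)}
Yes, size 3 is maximum

Proposed matching has size 3.
Maximum matching size for this graph: 3.

This is a maximum matching.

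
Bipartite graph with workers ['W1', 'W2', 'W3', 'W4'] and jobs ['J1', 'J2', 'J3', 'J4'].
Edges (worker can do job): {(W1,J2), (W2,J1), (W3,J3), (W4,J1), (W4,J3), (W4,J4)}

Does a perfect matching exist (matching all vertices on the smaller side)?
Yes, perfect matching exists (size 4)

Perfect matching: {(W1,J2), (W2,J1), (W3,J3), (W4,J4)}
All 4 vertices on the smaller side are matched.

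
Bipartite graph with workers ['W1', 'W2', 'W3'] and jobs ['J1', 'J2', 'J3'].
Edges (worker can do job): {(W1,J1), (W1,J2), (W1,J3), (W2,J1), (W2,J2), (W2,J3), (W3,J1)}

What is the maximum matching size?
Maximum matching size = 3

Maximum matching: {(W1,J2), (W2,J3), (W3,J1)}
Size: 3

This assigns 3 workers to 3 distinct jobs.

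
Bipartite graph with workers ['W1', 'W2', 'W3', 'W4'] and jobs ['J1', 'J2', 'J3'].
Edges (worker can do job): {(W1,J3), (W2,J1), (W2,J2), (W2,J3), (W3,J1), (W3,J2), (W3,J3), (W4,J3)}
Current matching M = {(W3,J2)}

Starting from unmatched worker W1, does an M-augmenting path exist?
Yes: W1 → J3

An M-augmenting path alternates non-matching / matching edges, starting and ending at unmatched vertices.
Path: W1 → J3
(J3 is unmatched in M, so the path is augmenting.)
Flipping edges along this path would increase |M| from 1 to 2.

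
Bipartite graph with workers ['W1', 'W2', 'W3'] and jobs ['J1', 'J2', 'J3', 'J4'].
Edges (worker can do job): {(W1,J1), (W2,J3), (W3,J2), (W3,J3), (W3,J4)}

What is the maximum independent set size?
Maximum independent set = 4

By König's theorem:
- Min vertex cover = Max matching = 3
- Max independent set = Total vertices - Min vertex cover
- Max independent set = 7 - 3 = 4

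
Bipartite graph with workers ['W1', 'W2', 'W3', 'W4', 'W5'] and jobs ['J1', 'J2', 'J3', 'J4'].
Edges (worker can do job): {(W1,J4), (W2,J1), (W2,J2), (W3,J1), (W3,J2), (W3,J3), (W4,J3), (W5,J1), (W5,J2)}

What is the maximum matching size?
Maximum matching size = 4

Maximum matching: {(W1,J4), (W3,J2), (W4,J3), (W5,J1)}
Size: 4

This assigns 4 workers to 4 distinct jobs.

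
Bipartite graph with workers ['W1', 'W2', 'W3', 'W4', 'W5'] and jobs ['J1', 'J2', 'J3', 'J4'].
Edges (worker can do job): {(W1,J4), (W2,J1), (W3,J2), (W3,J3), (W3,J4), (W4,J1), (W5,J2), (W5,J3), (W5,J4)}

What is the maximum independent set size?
Maximum independent set = 5

By König's theorem:
- Min vertex cover = Max matching = 4
- Max independent set = Total vertices - Min vertex cover
- Max independent set = 9 - 4 = 5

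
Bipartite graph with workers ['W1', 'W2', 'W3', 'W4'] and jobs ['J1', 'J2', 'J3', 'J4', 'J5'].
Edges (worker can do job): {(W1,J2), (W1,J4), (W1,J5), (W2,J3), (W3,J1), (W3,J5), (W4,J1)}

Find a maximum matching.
Matching: {(W1,J2), (W2,J3), (W3,J5), (W4,J1)}

Maximum matching (size 4):
  W1 → J2
  W2 → J3
  W3 → J5
  W4 → J1

Each worker is assigned to at most one job, and each job to at most one worker.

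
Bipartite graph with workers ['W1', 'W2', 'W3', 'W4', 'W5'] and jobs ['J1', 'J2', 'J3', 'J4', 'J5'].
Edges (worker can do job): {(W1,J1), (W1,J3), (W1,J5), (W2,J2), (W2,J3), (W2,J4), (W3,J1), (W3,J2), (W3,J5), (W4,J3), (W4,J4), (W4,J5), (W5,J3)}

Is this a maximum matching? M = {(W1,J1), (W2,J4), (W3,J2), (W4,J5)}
No, size 4 is not maximum

Proposed matching has size 4.
Maximum matching size for this graph: 5.

This is NOT maximum - can be improved to size 5.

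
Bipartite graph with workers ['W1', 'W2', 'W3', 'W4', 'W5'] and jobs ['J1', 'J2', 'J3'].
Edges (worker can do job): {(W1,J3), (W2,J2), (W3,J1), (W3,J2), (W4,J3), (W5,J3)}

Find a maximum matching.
Matching: {(W2,J2), (W3,J1), (W5,J3)}

Maximum matching (size 3):
  W2 → J2
  W3 → J1
  W5 → J3

Each worker is assigned to at most one job, and each job to at most one worker.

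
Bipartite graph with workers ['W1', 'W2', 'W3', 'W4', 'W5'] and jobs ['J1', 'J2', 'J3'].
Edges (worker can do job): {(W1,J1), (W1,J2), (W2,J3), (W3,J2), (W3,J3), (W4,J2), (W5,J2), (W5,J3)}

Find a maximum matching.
Matching: {(W1,J1), (W3,J2), (W5,J3)}

Maximum matching (size 3):
  W1 → J1
  W3 → J2
  W5 → J3

Each worker is assigned to at most one job, and each job to at most one worker.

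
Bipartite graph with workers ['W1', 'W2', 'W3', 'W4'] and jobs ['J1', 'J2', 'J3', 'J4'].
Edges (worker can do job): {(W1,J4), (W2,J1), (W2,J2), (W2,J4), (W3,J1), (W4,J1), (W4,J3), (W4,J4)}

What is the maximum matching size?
Maximum matching size = 4

Maximum matching: {(W1,J4), (W2,J2), (W3,J1), (W4,J3)}
Size: 4

This assigns 4 workers to 4 distinct jobs.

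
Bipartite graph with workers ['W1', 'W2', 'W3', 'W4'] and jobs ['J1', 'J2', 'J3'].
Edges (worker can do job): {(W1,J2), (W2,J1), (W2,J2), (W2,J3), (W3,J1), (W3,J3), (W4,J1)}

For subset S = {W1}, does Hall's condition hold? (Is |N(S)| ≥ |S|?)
Yes: |N(S)| = 1, |S| = 1

Subset S = {W1}
Neighbors N(S) = {J2}

|N(S)| = 1, |S| = 1
Hall's condition: |N(S)| ≥ |S| is satisfied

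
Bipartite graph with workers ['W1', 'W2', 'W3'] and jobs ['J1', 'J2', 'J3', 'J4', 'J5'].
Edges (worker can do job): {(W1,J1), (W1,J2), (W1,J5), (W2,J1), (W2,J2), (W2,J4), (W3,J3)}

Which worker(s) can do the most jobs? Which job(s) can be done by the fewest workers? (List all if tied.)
Most versatile: W1, W2 (3 jobs); Least covered: J3, J4, J5 (1 workers)

Worker degrees (jobs they can do): W1:3, W2:3, W3:1
Job degrees (workers who can do it): J1:2, J2:2, J3:1, J4:1, J5:1

Maximum worker degree is 3, achieved by: W1, W2
Minimum job degree is 1, achieved by: J3, J4, J5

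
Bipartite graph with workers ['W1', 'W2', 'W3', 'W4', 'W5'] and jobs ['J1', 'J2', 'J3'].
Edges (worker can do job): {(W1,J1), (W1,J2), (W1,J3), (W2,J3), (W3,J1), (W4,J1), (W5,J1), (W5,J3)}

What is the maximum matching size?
Maximum matching size = 3

Maximum matching: {(W1,J2), (W3,J1), (W5,J3)}
Size: 3

This assigns 3 workers to 3 distinct jobs.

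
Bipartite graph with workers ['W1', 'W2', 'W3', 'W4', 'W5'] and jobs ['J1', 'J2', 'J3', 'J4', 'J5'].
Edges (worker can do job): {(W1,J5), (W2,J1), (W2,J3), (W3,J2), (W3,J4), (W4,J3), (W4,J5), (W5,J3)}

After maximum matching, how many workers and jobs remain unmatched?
Unmatched: 1 workers, 1 jobs

Maximum matching size: 4
Workers: 5 total, 4 matched, 1 unmatched
Jobs: 5 total, 4 matched, 1 unmatched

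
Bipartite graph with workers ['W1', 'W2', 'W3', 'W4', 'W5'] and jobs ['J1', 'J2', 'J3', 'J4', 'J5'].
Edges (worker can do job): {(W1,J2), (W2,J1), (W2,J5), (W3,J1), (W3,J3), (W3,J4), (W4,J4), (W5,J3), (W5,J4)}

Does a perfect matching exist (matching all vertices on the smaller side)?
Yes, perfect matching exists (size 5)

Perfect matching: {(W1,J2), (W2,J5), (W3,J1), (W4,J4), (W5,J3)}
All 5 vertices on the smaller side are matched.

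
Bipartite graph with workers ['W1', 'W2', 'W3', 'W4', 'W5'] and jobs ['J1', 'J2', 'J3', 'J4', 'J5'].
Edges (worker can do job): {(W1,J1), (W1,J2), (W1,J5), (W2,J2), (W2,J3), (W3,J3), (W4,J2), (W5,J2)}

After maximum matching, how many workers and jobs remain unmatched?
Unmatched: 2 workers, 2 jobs

Maximum matching size: 3
Workers: 5 total, 3 matched, 2 unmatched
Jobs: 5 total, 3 matched, 2 unmatched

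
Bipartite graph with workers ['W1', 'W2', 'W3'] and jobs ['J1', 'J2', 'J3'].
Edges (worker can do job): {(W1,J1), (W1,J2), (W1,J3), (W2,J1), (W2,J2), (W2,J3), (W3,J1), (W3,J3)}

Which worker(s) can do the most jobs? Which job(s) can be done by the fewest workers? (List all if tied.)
Most versatile: W1, W2 (3 jobs); Least covered: J2 (2 workers)

Worker degrees (jobs they can do): W1:3, W2:3, W3:2
Job degrees (workers who can do it): J1:3, J2:2, J3:3

Maximum worker degree is 3, achieved by: W1, W2
Minimum job degree is 2, achieved by: J2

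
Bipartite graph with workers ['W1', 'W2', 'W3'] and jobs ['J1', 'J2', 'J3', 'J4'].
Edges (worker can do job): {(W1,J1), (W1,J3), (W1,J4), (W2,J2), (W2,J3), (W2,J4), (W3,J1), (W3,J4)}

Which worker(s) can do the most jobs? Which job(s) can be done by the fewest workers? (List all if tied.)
Most versatile: W1, W2 (3 jobs); Least covered: J2 (1 workers)

Worker degrees (jobs they can do): W1:3, W2:3, W3:2
Job degrees (workers who can do it): J1:2, J2:1, J3:2, J4:3

Maximum worker degree is 3, achieved by: W1, W2
Minimum job degree is 1, achieved by: J2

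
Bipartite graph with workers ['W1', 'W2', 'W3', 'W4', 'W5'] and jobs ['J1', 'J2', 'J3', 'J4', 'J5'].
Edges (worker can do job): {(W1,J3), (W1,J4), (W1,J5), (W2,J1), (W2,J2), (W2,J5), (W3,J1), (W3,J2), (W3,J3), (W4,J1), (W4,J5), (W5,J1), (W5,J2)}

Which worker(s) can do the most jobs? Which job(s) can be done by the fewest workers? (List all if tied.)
Most versatile: W1, W2, W3 (3 jobs); Least covered: J4 (1 workers)

Worker degrees (jobs they can do): W1:3, W2:3, W3:3, W4:2, W5:2
Job degrees (workers who can do it): J1:4, J2:3, J3:2, J4:1, J5:3

Maximum worker degree is 3, achieved by: W1, W2, W3
Minimum job degree is 1, achieved by: J4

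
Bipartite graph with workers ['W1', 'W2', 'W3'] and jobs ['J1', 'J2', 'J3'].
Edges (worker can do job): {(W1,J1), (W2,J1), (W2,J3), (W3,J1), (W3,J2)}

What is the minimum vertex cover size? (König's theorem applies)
Minimum vertex cover size = 3

By König's theorem: in bipartite graphs,
min vertex cover = max matching = 3

Maximum matching has size 3, so minimum vertex cover also has size 3.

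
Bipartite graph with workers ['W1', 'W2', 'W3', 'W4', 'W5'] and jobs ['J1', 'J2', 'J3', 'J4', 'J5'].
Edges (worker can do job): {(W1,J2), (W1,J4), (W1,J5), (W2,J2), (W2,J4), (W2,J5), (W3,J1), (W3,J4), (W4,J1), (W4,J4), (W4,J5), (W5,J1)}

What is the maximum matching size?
Maximum matching size = 4

Maximum matching: {(W1,J2), (W2,J5), (W3,J1), (W4,J4)}
Size: 4

This assigns 4 workers to 4 distinct jobs.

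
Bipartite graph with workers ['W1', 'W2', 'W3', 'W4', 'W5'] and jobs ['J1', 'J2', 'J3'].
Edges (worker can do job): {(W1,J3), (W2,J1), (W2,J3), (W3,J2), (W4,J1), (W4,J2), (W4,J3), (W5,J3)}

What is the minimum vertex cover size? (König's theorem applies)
Minimum vertex cover size = 3

By König's theorem: in bipartite graphs,
min vertex cover = max matching = 3

Maximum matching has size 3, so minimum vertex cover also has size 3.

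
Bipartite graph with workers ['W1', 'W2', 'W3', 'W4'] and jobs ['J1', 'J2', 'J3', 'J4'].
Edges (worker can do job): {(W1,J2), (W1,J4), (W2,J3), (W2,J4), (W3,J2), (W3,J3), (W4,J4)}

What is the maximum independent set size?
Maximum independent set = 5

By König's theorem:
- Min vertex cover = Max matching = 3
- Max independent set = Total vertices - Min vertex cover
- Max independent set = 8 - 3 = 5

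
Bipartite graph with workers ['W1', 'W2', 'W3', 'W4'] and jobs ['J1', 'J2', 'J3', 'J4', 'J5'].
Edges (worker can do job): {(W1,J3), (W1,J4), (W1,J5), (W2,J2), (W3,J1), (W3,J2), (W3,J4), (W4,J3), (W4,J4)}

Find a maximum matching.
Matching: {(W1,J3), (W2,J2), (W3,J1), (W4,J4)}

Maximum matching (size 4):
  W1 → J3
  W2 → J2
  W3 → J1
  W4 → J4

Each worker is assigned to at most one job, and each job to at most one worker.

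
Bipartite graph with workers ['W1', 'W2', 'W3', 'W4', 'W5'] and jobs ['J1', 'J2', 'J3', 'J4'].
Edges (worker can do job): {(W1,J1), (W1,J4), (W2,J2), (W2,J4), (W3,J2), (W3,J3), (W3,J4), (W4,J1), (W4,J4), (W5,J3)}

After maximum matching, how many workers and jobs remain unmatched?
Unmatched: 1 workers, 0 jobs

Maximum matching size: 4
Workers: 5 total, 4 matched, 1 unmatched
Jobs: 4 total, 4 matched, 0 unmatched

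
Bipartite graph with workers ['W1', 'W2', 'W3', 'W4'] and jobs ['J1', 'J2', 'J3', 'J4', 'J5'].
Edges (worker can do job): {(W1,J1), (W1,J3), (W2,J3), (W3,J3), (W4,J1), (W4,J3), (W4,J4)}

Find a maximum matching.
Matching: {(W1,J1), (W3,J3), (W4,J4)}

Maximum matching (size 3):
  W1 → J1
  W3 → J3
  W4 → J4

Each worker is assigned to at most one job, and each job to at most one worker.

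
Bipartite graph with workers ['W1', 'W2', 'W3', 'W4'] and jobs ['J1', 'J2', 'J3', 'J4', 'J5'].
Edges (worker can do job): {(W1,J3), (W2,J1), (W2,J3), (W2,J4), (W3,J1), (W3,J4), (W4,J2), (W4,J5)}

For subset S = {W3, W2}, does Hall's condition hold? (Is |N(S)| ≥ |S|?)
Yes: |N(S)| = 3, |S| = 2

Subset S = {W3, W2}
Neighbors N(S) = {J1, J3, J4}

|N(S)| = 3, |S| = 2
Hall's condition: |N(S)| ≥ |S| is satisfied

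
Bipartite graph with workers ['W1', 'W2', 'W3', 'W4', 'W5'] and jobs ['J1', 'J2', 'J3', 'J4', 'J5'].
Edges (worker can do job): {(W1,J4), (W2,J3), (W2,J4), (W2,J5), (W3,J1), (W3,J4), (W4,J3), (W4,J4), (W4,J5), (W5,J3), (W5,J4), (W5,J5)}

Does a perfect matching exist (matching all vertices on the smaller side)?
No, maximum matching has size 4 < 5

Maximum matching has size 4, need 5 for perfect matching.
Unmatched workers: ['W2']
Unmatched jobs: ['J2']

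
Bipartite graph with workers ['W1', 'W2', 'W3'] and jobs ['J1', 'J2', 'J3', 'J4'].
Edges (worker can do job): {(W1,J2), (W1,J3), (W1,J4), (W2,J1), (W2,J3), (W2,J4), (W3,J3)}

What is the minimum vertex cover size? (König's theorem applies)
Minimum vertex cover size = 3

By König's theorem: in bipartite graphs,
min vertex cover = max matching = 3

Maximum matching has size 3, so minimum vertex cover also has size 3.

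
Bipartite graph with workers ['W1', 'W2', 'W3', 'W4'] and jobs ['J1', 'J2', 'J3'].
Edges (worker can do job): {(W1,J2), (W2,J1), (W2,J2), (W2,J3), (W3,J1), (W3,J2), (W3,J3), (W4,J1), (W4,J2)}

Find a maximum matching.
Matching: {(W2,J3), (W3,J2), (W4,J1)}

Maximum matching (size 3):
  W2 → J3
  W3 → J2
  W4 → J1

Each worker is assigned to at most one job, and each job to at most one worker.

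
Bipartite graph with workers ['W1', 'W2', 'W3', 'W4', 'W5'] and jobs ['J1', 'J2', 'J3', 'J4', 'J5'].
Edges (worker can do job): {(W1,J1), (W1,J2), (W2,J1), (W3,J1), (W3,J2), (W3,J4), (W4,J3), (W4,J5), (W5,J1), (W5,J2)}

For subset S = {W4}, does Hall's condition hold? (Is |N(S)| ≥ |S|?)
Yes: |N(S)| = 2, |S| = 1

Subset S = {W4}
Neighbors N(S) = {J3, J5}

|N(S)| = 2, |S| = 1
Hall's condition: |N(S)| ≥ |S| is satisfied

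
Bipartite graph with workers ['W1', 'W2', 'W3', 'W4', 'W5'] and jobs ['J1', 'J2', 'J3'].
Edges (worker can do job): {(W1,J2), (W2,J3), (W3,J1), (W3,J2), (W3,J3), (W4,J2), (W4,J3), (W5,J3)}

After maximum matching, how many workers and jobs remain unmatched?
Unmatched: 2 workers, 0 jobs

Maximum matching size: 3
Workers: 5 total, 3 matched, 2 unmatched
Jobs: 3 total, 3 matched, 0 unmatched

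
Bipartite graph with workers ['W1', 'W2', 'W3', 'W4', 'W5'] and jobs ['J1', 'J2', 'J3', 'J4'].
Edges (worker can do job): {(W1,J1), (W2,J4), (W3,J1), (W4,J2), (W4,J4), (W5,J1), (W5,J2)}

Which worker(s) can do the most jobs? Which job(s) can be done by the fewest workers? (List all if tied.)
Most versatile: W4, W5 (2 jobs); Least covered: J3 (0 workers)

Worker degrees (jobs they can do): W1:1, W2:1, W3:1, W4:2, W5:2
Job degrees (workers who can do it): J1:3, J2:2, J3:0, J4:2

Maximum worker degree is 2, achieved by: W4, W5
Minimum job degree is 0, achieved by: J3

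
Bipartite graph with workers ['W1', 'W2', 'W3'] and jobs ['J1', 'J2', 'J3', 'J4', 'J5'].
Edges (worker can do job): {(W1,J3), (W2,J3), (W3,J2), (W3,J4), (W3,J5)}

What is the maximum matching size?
Maximum matching size = 2

Maximum matching: {(W1,J3), (W3,J5)}
Size: 2

This assigns 2 workers to 2 distinct jobs.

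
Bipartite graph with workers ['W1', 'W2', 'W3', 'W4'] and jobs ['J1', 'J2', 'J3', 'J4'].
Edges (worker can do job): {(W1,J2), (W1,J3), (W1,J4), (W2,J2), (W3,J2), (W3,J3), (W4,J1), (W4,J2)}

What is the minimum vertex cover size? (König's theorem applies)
Minimum vertex cover size = 4

By König's theorem: in bipartite graphs,
min vertex cover = max matching = 4

Maximum matching has size 4, so minimum vertex cover also has size 4.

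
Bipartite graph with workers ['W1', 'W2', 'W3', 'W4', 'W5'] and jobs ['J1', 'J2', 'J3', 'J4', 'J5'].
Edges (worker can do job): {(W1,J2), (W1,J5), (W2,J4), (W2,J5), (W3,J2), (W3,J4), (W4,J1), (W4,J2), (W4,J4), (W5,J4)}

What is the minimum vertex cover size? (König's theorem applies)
Minimum vertex cover size = 4

By König's theorem: in bipartite graphs,
min vertex cover = max matching = 4

Maximum matching has size 4, so minimum vertex cover also has size 4.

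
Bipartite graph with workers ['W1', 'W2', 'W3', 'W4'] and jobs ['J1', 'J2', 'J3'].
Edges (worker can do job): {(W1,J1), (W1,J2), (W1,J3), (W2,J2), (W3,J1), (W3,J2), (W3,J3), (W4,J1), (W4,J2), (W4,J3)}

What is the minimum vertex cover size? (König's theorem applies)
Minimum vertex cover size = 3

By König's theorem: in bipartite graphs,
min vertex cover = max matching = 3

Maximum matching has size 3, so minimum vertex cover also has size 3.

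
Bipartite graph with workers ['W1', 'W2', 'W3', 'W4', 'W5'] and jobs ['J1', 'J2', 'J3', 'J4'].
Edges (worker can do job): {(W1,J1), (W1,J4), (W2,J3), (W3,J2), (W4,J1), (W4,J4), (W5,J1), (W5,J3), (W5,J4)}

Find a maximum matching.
Matching: {(W1,J1), (W3,J2), (W4,J4), (W5,J3)}

Maximum matching (size 4):
  W1 → J1
  W3 → J2
  W4 → J4
  W5 → J3

Each worker is assigned to at most one job, and each job to at most one worker.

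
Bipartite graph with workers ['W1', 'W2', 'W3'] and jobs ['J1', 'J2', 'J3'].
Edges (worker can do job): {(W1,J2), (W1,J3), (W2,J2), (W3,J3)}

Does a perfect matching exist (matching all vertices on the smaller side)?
No, maximum matching has size 2 < 3

Maximum matching has size 2, need 3 for perfect matching.
Unmatched workers: ['W2']
Unmatched jobs: ['J1']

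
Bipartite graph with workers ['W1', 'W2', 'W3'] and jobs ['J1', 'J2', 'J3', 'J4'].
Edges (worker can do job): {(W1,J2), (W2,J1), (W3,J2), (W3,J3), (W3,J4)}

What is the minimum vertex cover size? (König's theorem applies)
Minimum vertex cover size = 3

By König's theorem: in bipartite graphs,
min vertex cover = max matching = 3

Maximum matching has size 3, so minimum vertex cover also has size 3.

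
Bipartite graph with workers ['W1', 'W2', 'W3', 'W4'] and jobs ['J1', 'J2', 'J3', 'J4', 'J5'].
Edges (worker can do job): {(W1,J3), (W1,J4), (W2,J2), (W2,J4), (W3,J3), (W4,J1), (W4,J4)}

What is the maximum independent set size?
Maximum independent set = 5

By König's theorem:
- Min vertex cover = Max matching = 4
- Max independent set = Total vertices - Min vertex cover
- Max independent set = 9 - 4 = 5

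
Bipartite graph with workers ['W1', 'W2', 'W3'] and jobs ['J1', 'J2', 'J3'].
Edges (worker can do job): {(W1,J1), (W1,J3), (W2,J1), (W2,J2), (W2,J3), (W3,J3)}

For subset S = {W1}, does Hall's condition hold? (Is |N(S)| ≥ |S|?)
Yes: |N(S)| = 2, |S| = 1

Subset S = {W1}
Neighbors N(S) = {J1, J3}

|N(S)| = 2, |S| = 1
Hall's condition: |N(S)| ≥ |S| is satisfied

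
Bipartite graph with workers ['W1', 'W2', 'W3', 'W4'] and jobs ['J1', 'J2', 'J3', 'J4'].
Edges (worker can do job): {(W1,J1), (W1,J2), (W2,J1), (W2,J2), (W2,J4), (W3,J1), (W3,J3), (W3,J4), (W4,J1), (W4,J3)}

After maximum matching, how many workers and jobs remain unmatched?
Unmatched: 0 workers, 0 jobs

Maximum matching size: 4
Workers: 4 total, 4 matched, 0 unmatched
Jobs: 4 total, 4 matched, 0 unmatched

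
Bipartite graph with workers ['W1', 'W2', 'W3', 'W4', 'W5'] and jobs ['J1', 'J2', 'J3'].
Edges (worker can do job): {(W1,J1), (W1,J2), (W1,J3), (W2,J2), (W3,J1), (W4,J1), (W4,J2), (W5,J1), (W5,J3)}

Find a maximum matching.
Matching: {(W3,J1), (W4,J2), (W5,J3)}

Maximum matching (size 3):
  W3 → J1
  W4 → J2
  W5 → J3

Each worker is assigned to at most one job, and each job to at most one worker.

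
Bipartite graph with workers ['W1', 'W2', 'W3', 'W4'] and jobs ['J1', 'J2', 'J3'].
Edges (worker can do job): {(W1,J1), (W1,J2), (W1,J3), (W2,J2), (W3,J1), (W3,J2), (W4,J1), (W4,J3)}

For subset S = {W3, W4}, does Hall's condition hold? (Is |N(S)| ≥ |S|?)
Yes: |N(S)| = 3, |S| = 2

Subset S = {W3, W4}
Neighbors N(S) = {J1, J2, J3}

|N(S)| = 3, |S| = 2
Hall's condition: |N(S)| ≥ |S| is satisfied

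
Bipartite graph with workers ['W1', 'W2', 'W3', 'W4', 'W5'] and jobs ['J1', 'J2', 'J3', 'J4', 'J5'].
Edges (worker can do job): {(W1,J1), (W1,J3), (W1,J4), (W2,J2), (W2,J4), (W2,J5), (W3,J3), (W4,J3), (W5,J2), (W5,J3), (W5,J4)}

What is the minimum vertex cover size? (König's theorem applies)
Minimum vertex cover size = 4

By König's theorem: in bipartite graphs,
min vertex cover = max matching = 4

Maximum matching has size 4, so minimum vertex cover also has size 4.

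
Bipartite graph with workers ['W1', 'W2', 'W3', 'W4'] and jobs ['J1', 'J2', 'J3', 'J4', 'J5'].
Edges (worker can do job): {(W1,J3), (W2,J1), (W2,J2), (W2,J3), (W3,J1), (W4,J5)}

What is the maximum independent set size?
Maximum independent set = 5

By König's theorem:
- Min vertex cover = Max matching = 4
- Max independent set = Total vertices - Min vertex cover
- Max independent set = 9 - 4 = 5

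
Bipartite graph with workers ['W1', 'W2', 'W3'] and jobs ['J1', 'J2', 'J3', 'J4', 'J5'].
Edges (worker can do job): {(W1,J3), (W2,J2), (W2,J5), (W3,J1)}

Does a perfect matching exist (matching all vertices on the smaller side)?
Yes, perfect matching exists (size 3)

Perfect matching: {(W1,J3), (W2,J5), (W3,J1)}
All 3 vertices on the smaller side are matched.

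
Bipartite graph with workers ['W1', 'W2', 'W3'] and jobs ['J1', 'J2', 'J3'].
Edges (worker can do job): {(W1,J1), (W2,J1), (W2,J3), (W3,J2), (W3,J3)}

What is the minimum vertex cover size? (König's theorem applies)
Minimum vertex cover size = 3

By König's theorem: in bipartite graphs,
min vertex cover = max matching = 3

Maximum matching has size 3, so minimum vertex cover also has size 3.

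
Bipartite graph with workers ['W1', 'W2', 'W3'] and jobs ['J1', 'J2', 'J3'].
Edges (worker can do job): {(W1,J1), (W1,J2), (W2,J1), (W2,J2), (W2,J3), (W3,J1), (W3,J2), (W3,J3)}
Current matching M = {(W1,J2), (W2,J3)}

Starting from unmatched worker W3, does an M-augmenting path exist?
Yes: W3 → J1

An M-augmenting path alternates non-matching / matching edges, starting and ending at unmatched vertices.
Path: W3 → J1
(J1 is unmatched in M, so the path is augmenting.)
Flipping edges along this path would increase |M| from 2 to 3.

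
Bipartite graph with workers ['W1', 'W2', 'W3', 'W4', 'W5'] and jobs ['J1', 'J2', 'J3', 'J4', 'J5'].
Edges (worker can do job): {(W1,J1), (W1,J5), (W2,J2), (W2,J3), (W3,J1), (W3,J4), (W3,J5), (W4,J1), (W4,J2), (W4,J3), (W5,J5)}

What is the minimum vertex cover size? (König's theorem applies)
Minimum vertex cover size = 5

By König's theorem: in bipartite graphs,
min vertex cover = max matching = 5

Maximum matching has size 5, so minimum vertex cover also has size 5.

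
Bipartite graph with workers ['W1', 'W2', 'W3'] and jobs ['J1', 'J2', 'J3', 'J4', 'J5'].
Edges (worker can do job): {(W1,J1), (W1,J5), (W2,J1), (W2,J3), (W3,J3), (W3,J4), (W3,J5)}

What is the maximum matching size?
Maximum matching size = 3

Maximum matching: {(W1,J1), (W2,J3), (W3,J4)}
Size: 3

This assigns 3 workers to 3 distinct jobs.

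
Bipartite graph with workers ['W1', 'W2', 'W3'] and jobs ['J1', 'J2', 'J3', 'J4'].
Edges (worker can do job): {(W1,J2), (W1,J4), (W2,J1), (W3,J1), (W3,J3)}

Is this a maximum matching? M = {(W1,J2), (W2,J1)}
No, size 2 is not maximum

Proposed matching has size 2.
Maximum matching size for this graph: 3.

This is NOT maximum - can be improved to size 3.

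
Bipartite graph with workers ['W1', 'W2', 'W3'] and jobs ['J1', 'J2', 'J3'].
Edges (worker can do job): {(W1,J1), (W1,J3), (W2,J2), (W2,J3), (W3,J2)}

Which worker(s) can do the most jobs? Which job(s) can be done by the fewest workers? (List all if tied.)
Most versatile: W1, W2 (2 jobs); Least covered: J1 (1 workers)

Worker degrees (jobs they can do): W1:2, W2:2, W3:1
Job degrees (workers who can do it): J1:1, J2:2, J3:2

Maximum worker degree is 2, achieved by: W1, W2
Minimum job degree is 1, achieved by: J1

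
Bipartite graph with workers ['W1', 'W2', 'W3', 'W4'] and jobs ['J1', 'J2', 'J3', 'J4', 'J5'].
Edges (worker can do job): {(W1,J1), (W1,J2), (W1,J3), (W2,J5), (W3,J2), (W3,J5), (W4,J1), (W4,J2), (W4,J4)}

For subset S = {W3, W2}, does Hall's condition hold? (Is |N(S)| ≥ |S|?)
Yes: |N(S)| = 2, |S| = 2

Subset S = {W3, W2}
Neighbors N(S) = {J2, J5}

|N(S)| = 2, |S| = 2
Hall's condition: |N(S)| ≥ |S| is satisfied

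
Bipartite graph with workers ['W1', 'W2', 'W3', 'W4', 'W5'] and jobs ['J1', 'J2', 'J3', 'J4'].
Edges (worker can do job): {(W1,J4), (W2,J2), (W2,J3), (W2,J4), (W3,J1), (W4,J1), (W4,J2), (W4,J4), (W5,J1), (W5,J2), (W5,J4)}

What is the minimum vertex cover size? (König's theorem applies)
Minimum vertex cover size = 4

By König's theorem: in bipartite graphs,
min vertex cover = max matching = 4

Maximum matching has size 4, so minimum vertex cover also has size 4.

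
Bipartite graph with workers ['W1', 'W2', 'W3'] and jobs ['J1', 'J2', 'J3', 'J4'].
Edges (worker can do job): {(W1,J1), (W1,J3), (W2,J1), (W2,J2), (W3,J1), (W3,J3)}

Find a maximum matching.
Matching: {(W1,J1), (W2,J2), (W3,J3)}

Maximum matching (size 3):
  W1 → J1
  W2 → J2
  W3 → J3

Each worker is assigned to at most one job, and each job to at most one worker.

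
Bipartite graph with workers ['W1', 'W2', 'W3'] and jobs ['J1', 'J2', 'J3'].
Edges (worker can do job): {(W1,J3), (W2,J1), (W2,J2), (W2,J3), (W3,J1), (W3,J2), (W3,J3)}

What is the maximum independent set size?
Maximum independent set = 3

By König's theorem:
- Min vertex cover = Max matching = 3
- Max independent set = Total vertices - Min vertex cover
- Max independent set = 6 - 3 = 3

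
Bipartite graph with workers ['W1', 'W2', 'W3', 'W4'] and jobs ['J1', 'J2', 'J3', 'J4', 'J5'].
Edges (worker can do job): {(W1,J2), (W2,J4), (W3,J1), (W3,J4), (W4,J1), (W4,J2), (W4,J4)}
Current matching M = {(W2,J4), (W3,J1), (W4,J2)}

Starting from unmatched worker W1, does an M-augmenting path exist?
No augmenting path from W1

Alternating search from W1 reaches jobs: {J1, J2, J4}.
Every reachable job is already matched in M, and following those matched edges back to workers exposes no further unvisited jobs.
No M-augmenting path from W1 exists.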